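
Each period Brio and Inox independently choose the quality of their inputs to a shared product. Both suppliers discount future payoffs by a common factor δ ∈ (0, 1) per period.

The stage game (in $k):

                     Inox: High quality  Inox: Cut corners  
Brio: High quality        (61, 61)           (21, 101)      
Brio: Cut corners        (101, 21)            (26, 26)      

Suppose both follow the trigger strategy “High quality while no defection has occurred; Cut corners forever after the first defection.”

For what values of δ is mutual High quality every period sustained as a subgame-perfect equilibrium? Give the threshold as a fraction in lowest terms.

8/15

One-period gain from deviating is 101 − 61 = 40. The loss is 61 − 26 = 35 in every subsequent period, with present value 35·δ/(1−δ).
Deviation is unprofitable when 35·δ/(1−δ) ≥ 40, i.e. δ/(1−δ) ≥ 8/7.
Equivalently δ ≥ 40/(40+35) = 8/15.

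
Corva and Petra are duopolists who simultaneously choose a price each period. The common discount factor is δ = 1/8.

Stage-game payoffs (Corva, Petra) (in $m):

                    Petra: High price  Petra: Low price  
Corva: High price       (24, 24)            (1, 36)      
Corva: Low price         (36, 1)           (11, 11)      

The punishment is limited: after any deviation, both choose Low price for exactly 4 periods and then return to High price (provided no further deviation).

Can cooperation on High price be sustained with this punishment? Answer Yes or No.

IC: δ+…+δ^4 ≥ (36−24)/(24−11) = 12/13.
At δ = 1/8: partial sum = 0.1428 < 0.9231. Cooperation not sustainable.

No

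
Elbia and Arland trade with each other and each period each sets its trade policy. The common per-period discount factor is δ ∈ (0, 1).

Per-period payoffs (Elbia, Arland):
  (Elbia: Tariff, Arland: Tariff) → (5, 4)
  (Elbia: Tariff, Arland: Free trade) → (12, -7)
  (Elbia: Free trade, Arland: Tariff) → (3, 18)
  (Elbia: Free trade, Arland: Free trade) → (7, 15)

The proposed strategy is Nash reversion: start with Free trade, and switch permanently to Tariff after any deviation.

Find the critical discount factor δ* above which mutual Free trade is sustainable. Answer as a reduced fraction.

Elbia: cooperation gives 7 each period; deviation gives 12 once then 5 forever.
  7/(1−δ) ≥ 12 + 5δ/(1−δ) ⇒ δ ≥ 5/7.
Arland: cooperation gives 15 each period; deviation gives 18 once then 4 forever.
  δ ≥ 3/14.
Both must hold, so the binding constraint is Elbia's: δ ≥ 5/7.

5/7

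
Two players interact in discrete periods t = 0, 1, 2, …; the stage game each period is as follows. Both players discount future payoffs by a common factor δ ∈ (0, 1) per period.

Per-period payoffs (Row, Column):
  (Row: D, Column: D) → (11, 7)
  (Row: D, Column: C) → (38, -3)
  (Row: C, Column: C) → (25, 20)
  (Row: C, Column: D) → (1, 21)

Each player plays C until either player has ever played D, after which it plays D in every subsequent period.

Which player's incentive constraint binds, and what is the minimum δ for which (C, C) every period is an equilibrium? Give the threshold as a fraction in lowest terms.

Row; δ ≥ 13/27

Row: cooperation gives 25 each period; deviation gives 38 once then 11 forever.
  25/(1−δ) ≥ 38 + 11δ/(1−δ) ⇒ δ ≥ 13/27.
Column: cooperation gives 20 each period; deviation gives 21 once then 7 forever.
  δ ≥ 1/14.
Both must hold, so the binding constraint is Row's: δ ≥ 13/27.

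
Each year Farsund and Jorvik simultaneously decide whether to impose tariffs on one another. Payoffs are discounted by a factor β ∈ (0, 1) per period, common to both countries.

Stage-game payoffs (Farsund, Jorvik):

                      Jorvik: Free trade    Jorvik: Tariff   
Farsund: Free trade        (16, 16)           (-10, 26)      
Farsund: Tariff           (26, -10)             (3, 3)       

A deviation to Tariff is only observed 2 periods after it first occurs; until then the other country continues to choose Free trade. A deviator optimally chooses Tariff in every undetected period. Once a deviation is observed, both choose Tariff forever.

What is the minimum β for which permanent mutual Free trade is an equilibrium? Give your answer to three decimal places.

Deviating for the 2 undetected periods gains 26−16 = 10 per period over cooperation, then loses 16−3 = 13 per period forever once punishment starts.
Gain: 10(1 + β + … + β^1); loss: 13·β^2/(1−β).
No profitable deviation ⇔ 10(1−β^2) ≤ 13·β^2, i.e. β^2 ≥ 10/(10+13) = 10/23.
Hence β ≥ (10/23)^(1/2) ≈ 0.659.

0.659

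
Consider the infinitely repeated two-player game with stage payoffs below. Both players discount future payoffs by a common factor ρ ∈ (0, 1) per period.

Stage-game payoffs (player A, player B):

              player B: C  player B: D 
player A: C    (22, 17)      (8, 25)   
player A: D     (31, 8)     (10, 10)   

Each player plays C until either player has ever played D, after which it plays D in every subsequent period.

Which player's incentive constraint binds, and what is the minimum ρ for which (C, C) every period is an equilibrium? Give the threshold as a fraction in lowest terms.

player A: cooperation gives 22 each period; deviation gives 31 once then 10 forever.
  22/(1−ρ) ≥ 31 + 10ρ/(1−ρ) ⇒ ρ ≥ 9/21 = 3/7.
player B: cooperation gives 17 each period; deviation gives 25 once then 10 forever.
  ρ ≥ 8/15.
Both must hold, so the binding constraint is player B's: ρ ≥ 8/15.

player B; ρ ≥ 8/15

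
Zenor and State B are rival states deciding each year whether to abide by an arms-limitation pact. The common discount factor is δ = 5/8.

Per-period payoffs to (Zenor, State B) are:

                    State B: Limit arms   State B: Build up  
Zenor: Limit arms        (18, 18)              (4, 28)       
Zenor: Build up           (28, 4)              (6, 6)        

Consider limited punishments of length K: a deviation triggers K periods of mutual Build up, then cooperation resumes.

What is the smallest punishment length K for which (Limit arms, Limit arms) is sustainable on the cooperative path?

Need Σ_{k=1}^{K} δ^k ≥ (28−18)/(18−6) = 0.8333 at δ = 5/8.
At K = 1 the sum is 0.6250 < 0.8333; at K = 2 it is 1.0156 ≥ 0.8333.
So the minimum punishment length is K = 2.

2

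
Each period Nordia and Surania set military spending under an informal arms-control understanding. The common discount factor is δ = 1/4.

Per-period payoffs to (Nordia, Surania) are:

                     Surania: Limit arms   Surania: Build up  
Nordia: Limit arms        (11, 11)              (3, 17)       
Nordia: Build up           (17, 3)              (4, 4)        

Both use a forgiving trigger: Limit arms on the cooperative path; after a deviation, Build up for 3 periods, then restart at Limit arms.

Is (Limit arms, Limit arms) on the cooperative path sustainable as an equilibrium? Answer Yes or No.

IC: δ+…+δ^3 ≥ (17−11)/(11−4) = 6/7.
At δ = 1/4: partial sum = 0.3281 < 0.8571. Cooperation not sustainable.

No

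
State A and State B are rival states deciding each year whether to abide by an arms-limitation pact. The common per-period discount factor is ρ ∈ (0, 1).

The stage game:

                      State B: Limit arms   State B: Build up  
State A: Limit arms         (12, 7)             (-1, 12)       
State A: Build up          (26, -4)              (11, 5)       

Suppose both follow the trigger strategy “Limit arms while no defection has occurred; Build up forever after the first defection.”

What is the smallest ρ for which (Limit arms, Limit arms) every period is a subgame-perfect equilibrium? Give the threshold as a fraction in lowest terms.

State A: cooperation gives 12 each period; deviation gives 26 once then 11 forever.
  12/(1−ρ) ≥ 26 + 11ρ/(1−ρ) ⇒ ρ ≥ 14/15.
State B: cooperation gives 7 each period; deviation gives 12 once then 5 forever.
  ρ ≥ 5/7.
Both must hold, so the binding constraint is State A's: ρ ≥ 14/15.

14/15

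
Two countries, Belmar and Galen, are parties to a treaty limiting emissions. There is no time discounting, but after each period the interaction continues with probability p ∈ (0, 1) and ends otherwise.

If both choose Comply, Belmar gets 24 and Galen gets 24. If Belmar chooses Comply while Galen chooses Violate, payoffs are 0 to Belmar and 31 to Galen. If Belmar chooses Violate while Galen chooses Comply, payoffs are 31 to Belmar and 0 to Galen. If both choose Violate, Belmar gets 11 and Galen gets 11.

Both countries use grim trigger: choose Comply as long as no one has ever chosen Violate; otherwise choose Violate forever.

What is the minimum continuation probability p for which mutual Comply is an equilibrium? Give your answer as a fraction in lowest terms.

With no time discounting, the continuation probability p plays the role of the discount factor.
Grim-trigger IC: 24/(1−p) ≥ 31 + 11p/(1−p) ⇒ p ≥ (31−24)/(31−11) = 7/20.

7/20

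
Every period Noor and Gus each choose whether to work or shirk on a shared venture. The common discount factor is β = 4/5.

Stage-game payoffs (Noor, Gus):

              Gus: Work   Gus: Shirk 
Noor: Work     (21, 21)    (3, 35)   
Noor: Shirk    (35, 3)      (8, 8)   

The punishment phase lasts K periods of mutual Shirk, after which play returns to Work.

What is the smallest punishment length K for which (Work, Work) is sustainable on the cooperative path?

Need Σ_{k=1}^{K} β^k ≥ (35−21)/(21−8) = 1.0769 at β = 4/5.
At K = 1 the sum is 0.8000 < 1.0769; at K = 2 it is 1.4400 ≥ 1.0769.
So the minimum punishment length is K = 2.

2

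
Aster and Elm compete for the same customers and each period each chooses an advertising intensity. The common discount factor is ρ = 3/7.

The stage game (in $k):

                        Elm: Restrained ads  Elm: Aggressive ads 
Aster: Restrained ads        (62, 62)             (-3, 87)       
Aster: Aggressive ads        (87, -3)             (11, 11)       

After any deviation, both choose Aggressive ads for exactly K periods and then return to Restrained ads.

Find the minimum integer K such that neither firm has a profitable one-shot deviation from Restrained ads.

2

Need Σ_{k=1}^{K} ρ^k ≥ (87−62)/(62−11) = 0.4902 at ρ = 3/7.
At K = 1 the sum is 0.4286 < 0.4902; at K = 2 it is 0.6122 ≥ 0.4902.
So the minimum punishment length is K = 2.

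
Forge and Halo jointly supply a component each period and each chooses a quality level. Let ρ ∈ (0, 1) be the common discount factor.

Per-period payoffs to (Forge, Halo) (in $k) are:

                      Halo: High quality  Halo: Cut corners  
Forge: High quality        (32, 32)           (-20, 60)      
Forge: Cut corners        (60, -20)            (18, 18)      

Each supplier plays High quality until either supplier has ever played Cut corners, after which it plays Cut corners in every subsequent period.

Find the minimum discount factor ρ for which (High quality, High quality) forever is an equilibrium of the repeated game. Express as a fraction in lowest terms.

2/3

Under grim trigger the critical discount factor is (T−C)/(T−P) with T = 60, C = 32, P = 18.
ρ* = (60−32)/(60−18) = 28/42 = 2/3.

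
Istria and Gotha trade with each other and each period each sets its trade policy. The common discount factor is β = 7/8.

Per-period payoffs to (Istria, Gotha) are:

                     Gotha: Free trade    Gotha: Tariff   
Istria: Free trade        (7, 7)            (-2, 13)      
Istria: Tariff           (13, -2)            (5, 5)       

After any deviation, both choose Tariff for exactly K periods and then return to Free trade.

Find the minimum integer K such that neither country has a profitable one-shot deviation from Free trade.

No profitable deviation requires (7−5)(β+…+β^K) ≥ 13−7, i.e. β+…+β^K ≥ 3 ≈ 3.0000.
With β = 7/8, the partial sums are K=1: 0.8750, K=2: 1.6406, K=3: 2.3105, K=4: 2.8967, K=5: 3.4096.
K = 5 is the first length at which the sum reaches 3.0000.

5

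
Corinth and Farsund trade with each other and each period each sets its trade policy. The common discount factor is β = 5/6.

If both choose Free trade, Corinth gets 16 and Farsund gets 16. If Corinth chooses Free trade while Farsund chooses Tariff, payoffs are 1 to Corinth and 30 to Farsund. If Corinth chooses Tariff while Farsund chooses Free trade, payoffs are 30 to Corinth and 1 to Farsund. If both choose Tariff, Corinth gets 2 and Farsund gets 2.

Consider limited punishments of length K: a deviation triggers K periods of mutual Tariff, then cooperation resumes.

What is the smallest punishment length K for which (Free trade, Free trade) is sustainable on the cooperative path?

Need Σ_{k=1}^{K} β^k ≥ (30−16)/(16−2) = 1.0000 at β = 5/6.
At K = 1 the sum is 0.8333 < 1.0000; at K = 2 it is 1.5278 ≥ 1.0000.
So the minimum punishment length is K = 2.

2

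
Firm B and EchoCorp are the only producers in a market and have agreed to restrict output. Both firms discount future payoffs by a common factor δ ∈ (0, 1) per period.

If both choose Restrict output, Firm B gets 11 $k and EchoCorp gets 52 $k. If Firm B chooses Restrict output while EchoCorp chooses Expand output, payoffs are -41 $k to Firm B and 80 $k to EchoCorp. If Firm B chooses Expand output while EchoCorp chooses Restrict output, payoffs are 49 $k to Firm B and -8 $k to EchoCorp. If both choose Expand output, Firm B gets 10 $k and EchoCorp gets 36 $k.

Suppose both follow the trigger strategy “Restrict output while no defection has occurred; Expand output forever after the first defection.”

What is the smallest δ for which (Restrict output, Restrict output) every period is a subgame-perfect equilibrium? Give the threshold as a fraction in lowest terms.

Firm B: cooperation gives 11 each period; deviation gives 49 once then 10 forever.
  11/(1−δ) ≥ 49 + 10δ/(1−δ) ⇒ δ ≥ 38/39.
EchoCorp: cooperation gives 52 each period; deviation gives 80 once then 36 forever.
  δ ≥ 28/44 = 7/11.
Both must hold, so the binding constraint is Firm B's: δ ≥ 38/39.

38/39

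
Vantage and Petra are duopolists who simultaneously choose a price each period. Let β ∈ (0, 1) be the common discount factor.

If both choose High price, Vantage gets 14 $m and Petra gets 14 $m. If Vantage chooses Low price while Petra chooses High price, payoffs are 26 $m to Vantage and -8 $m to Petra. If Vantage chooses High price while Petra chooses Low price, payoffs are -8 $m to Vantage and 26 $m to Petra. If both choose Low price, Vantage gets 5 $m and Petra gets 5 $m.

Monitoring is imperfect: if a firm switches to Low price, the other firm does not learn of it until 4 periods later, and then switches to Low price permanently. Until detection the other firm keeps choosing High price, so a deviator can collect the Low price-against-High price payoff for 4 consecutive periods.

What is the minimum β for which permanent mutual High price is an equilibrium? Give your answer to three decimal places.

The best deviation is to choose Low price for all 4 undetected periods, earning 26 each, then 5 forever once detected.
Deviation value: 26(1−β^4)/(1−β) + 5β^4/(1−β); cooperation value: 14/(1−β).
IC: 14 ≥ 26(1−β^4) + 5β^4 = 26 − 21β^4.
So β^4 ≥ 12/21 = 4/7, giving β ≥ (4/7)^(1/4) ≈ 0.869.

0.869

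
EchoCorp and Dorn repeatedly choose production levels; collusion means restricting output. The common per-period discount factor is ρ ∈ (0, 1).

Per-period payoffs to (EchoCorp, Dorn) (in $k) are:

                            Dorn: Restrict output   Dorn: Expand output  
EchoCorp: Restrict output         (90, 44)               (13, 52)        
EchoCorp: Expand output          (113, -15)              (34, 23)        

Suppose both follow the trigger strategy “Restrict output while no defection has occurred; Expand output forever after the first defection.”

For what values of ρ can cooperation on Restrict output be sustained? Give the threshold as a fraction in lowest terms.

23/79

EchoCorp: cooperation gives 90 each period; deviation gives 113 once then 34 forever.
  90/(1−ρ) ≥ 113 + 34ρ/(1−ρ) ⇒ ρ ≥ 23/79.
Dorn: cooperation gives 44 each period; deviation gives 52 once then 23 forever.
  ρ ≥ 8/29.
Both must hold, so the binding constraint is EchoCorp's: ρ ≥ 23/79.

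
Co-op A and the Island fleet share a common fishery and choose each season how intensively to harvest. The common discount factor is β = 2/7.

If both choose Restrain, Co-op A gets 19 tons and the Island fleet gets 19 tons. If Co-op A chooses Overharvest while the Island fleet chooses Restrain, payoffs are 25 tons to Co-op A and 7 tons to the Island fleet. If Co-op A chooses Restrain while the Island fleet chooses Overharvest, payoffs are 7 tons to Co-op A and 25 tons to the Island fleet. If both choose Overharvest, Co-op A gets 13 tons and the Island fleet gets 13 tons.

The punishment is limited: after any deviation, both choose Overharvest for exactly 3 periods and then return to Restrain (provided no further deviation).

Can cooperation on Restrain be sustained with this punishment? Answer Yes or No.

No

IC: β+…+β^3 ≥ (25−19)/(19−13) = 1.
At β = 2/7: partial sum = 0.3907 < 1.0000. Cooperation not sustainable.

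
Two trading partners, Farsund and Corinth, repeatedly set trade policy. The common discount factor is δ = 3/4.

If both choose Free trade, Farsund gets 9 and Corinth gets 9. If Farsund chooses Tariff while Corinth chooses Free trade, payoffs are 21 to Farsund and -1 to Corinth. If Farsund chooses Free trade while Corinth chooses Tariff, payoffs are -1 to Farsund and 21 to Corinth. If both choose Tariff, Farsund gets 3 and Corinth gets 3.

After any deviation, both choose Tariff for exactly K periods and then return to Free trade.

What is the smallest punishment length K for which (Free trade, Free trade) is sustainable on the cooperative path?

4

Need Σ_{k=1}^{K} δ^k ≥ (21−9)/(9−3) = 2.0000 at δ = 3/4.
At K = 3 the sum is 1.7344 < 2.0000; at K = 4 it is 2.0508 ≥ 2.0000.
So the minimum punishment length is K = 4.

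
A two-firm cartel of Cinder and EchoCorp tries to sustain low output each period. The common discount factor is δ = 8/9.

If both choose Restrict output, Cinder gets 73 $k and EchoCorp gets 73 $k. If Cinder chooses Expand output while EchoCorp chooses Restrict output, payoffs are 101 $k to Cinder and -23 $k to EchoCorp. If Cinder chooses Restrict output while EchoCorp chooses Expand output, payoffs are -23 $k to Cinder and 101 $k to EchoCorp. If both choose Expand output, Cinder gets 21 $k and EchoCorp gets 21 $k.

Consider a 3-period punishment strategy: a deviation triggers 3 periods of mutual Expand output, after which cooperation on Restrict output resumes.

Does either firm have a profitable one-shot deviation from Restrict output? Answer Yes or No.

A one-shot deviation gives 101 now, then 21 for 3 periods, then back to 73.
Gain from deviating: (101−73) today; loss: (73−21) in each of the next 3 periods.
No-deviation condition: (73−21)(δ+…+δ^3) ≥ 101−73, i.e. δ+…+δ^3 ≥ 7/13.
At δ = 8/9: δ+…+δ^3 = 2.3813 ≥ 0.5385.
So cooperation is sustainable.

No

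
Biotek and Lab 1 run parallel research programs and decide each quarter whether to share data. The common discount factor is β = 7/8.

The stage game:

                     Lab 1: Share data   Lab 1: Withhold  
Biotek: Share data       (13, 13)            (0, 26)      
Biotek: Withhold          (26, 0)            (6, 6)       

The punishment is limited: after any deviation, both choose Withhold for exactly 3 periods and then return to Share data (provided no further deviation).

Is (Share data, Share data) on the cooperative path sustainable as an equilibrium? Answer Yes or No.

Yes

IC: β+…+β^3 ≥ (26−13)/(13−6) = 13/7.
At β = 7/8: partial sum = 2.3105 ≥ 1.8571. Cooperation sustainable.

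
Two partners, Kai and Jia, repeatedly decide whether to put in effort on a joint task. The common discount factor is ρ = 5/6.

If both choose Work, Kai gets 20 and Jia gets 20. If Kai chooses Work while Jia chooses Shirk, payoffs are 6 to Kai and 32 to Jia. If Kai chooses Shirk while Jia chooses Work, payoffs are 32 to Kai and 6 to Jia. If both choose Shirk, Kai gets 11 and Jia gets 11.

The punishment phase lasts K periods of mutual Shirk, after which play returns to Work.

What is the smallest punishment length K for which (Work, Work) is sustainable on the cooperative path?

2

No profitable deviation requires (20−11)(ρ+…+ρ^K) ≥ 32−20, i.e. ρ+…+ρ^K ≥ 4/3 ≈ 1.3333.
With ρ = 5/6, the partial sums are K=1: 0.8333, K=2: 1.5278.
K = 2 is the first length at which the sum reaches 1.3333.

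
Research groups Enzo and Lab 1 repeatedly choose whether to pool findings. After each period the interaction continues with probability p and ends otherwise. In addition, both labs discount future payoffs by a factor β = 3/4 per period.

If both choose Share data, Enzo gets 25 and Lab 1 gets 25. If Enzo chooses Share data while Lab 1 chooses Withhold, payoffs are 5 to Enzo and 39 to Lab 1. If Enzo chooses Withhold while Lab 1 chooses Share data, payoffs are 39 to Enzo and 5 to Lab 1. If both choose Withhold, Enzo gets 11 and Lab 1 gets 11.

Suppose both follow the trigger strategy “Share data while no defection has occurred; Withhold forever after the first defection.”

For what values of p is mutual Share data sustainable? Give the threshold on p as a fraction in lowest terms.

Expected continuation weight on next period's payoff is β·p = 3/4·p, which plays the role of the discount factor.
Cooperation requires 3/4·p ≥ (39−25)/(39−11) = 1/2, hence p ≥ 2/3.

2/3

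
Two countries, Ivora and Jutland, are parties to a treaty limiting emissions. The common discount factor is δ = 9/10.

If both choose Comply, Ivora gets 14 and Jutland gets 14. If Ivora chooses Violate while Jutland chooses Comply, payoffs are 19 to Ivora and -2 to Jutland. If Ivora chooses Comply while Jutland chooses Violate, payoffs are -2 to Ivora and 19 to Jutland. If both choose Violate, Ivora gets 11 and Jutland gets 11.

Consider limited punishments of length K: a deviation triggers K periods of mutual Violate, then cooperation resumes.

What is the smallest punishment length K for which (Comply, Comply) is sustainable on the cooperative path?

2

Need Σ_{k=1}^{K} δ^k ≥ (19−14)/(14−11) = 1.6667 at δ = 9/10.
At K = 1 the sum is 0.9000 < 1.6667; at K = 2 it is 1.7100 ≥ 1.6667.
So the minimum punishment length is K = 2.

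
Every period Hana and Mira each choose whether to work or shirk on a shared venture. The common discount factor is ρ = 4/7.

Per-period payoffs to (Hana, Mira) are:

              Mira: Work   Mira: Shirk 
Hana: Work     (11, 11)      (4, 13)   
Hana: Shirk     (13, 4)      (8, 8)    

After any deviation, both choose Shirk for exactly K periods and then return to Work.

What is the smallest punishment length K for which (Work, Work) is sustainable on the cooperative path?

2

No profitable deviation requires (11−8)(ρ+…+ρ^K) ≥ 13−11, i.e. ρ+…+ρ^K ≥ 2/3 ≈ 0.6667.
With ρ = 4/7, the partial sums are K=1: 0.5714, K=2: 0.8980.
K = 2 is the first length at which the sum reaches 0.6667.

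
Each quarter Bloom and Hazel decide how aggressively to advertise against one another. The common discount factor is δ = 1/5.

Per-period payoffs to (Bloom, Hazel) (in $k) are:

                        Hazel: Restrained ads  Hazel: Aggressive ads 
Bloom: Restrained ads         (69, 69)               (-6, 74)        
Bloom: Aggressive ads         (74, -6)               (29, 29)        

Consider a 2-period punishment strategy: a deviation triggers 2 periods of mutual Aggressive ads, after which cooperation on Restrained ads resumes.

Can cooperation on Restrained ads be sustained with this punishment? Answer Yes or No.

Yes

Comparing payoff streams over the 3 periods until play realigns: cooperate → 69(1+δ+…+δ^2); deviate → 74 + 29(δ+…+δ^2).
Cooperation is sustained iff (69−29)(δ+…+δ^2) ≥ 74−69.
δ+…+δ^2 = 1/5·(1−(1/5)^2)/(1−1/5) = 0.2400, and (74−69)/(69−29) = 0.1250.
0.2400 ≥ 0.1250, so cooperation is sustainable.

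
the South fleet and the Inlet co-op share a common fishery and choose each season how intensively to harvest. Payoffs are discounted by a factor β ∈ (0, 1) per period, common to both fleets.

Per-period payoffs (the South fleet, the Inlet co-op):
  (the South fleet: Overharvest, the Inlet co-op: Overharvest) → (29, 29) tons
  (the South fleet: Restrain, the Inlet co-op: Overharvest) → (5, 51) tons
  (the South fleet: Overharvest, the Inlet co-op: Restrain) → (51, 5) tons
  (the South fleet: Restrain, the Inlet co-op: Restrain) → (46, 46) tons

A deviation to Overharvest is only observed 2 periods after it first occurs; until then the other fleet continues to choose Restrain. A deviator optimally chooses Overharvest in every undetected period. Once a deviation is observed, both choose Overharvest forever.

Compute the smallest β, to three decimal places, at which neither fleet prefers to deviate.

0.477

A deviator earns 51 for 2 periods, then 29 forever; cooperating earns 46 forever. Multiplying the IC by (1−β):
46 ≥ 51(1−β^2) + 29β^2, so 22·β^2 ≥ 5 and β^2 ≥ 5/22.
β ≥ (5/22)^(1/2) ≈ 0.477.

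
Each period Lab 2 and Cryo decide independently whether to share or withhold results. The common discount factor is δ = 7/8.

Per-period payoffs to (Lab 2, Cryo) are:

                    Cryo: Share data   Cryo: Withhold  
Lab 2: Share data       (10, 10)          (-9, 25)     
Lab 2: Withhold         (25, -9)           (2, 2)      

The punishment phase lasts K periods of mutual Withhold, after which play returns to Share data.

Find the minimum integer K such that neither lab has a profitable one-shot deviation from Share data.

3

No profitable deviation requires (10−2)(δ+…+δ^K) ≥ 25−10, i.e. δ+…+δ^K ≥ 15/8 ≈ 1.8750.
With δ = 7/8, the partial sums are K=1: 0.8750, K=2: 1.6406, K=3: 2.3105.
K = 3 is the first length at which the sum reaches 1.8750.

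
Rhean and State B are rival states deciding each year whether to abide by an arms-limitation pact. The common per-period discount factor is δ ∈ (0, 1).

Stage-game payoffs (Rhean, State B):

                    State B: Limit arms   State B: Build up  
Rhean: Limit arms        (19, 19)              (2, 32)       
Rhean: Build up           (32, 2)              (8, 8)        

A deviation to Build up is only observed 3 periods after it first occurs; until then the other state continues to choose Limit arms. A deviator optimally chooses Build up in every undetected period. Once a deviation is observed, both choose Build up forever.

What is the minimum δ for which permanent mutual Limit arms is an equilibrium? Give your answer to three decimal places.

0.815

A deviator earns 32 for 3 periods, then 8 forever; cooperating earns 19 forever. Multiplying the IC by (1−δ):
19 ≥ 32(1−δ^3) + 8δ^3, so 24·δ^3 ≥ 13 and δ^3 ≥ 13/24.
δ ≥ (13/24)^(1/3) ≈ 0.815.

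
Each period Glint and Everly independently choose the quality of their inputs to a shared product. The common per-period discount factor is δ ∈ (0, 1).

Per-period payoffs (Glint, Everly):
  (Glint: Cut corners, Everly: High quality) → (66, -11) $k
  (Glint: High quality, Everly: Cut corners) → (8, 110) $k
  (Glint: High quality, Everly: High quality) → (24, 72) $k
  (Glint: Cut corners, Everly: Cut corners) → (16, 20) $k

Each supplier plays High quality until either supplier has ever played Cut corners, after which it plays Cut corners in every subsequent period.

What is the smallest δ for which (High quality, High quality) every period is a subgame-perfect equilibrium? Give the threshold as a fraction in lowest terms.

21/25

Glint's threshold: (66−24)/(66−16) = 21/25.
Everly's threshold: (110−72)/(110−20) = 19/45.
21/25 > 19/45, so Glint binds and δ* = 21/25.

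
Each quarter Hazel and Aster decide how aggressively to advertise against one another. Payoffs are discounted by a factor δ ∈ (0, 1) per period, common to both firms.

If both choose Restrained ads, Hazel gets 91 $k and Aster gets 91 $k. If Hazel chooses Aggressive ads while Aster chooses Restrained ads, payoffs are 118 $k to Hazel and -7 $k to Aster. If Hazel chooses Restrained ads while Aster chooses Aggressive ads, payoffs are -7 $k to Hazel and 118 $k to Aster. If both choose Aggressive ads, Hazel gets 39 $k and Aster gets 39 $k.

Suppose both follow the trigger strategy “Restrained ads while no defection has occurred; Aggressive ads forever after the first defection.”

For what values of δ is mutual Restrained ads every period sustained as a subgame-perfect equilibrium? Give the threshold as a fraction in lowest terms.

27/79

91/(1−δ) ≥ 118 + 39δ/(1−δ)
91 ≥ 118 − 79δ
δ ≥ 27/79.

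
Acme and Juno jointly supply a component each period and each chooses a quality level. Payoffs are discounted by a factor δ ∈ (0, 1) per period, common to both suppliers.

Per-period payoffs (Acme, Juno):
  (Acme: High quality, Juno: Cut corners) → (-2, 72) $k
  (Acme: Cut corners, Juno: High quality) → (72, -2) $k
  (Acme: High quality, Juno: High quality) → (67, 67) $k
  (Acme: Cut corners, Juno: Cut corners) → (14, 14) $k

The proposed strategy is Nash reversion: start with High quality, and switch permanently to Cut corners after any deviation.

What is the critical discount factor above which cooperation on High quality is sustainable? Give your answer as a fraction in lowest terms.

One-period gain from deviating is 72 − 67 = 5. The loss is 67 − 14 = 53 in every subsequent period, with present value 53·δ/(1−δ).
Deviation is unprofitable when 53·δ/(1−δ) ≥ 5, i.e. δ/(1−δ) ≥ 5/53.
Equivalently δ ≥ 5/(5+53) = 5/58.

5/58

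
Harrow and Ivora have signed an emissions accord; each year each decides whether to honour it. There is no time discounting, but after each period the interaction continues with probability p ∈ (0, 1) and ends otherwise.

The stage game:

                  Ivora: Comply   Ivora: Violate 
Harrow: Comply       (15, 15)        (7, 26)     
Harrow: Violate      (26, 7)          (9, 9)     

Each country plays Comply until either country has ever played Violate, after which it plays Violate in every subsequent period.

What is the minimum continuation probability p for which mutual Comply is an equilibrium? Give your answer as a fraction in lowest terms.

Expected cooperation value is 15 + p·15 + p²·15 + … = 15/(1−p); deviation gives 26 + p·9/(1−p).
15 ≥ 26(1−p) + 9p ⇒ 17p ≥ 11 ⇒ p ≥ 11/17.

11/17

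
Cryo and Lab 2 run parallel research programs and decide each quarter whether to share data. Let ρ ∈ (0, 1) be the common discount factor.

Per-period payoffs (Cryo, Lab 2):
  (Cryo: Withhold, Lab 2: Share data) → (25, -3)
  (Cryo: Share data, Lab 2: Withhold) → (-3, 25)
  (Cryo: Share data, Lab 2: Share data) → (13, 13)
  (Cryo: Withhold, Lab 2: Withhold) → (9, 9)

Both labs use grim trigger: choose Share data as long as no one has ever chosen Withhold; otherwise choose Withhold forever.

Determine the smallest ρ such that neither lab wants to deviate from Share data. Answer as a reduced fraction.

13/(1−ρ) ≥ 25 + 9ρ/(1−ρ)
13 ≥ 25 − 16ρ
ρ ≥ 12/16 = 3/4.

3/4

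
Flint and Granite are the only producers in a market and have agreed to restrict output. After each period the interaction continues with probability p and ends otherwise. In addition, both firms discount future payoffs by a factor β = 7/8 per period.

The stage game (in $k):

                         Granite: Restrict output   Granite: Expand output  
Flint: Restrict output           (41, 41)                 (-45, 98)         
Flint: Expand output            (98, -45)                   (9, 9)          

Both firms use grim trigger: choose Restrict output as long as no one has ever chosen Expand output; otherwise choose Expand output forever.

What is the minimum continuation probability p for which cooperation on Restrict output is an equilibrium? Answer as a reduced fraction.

With continuation probability p and discount β, the effective per-period discount factor is βp.
Grim-trigger IC: βp ≥ (98−41)/(98−9) = 57/89.
So p ≥ (57/89)/(7/8) = 456/623.

456/623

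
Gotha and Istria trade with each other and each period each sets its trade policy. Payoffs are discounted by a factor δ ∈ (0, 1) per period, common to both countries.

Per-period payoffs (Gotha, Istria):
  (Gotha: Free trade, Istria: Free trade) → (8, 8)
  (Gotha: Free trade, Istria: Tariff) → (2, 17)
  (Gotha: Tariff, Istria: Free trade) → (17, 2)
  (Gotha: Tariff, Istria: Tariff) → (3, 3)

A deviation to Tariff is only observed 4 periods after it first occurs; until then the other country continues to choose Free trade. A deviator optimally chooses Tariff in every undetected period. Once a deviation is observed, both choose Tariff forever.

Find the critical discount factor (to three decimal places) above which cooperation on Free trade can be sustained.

0.895

The best deviation is to choose Tariff for all 4 undetected periods, earning 17 each, then 3 forever once detected.
Deviation value: 17(1−δ^4)/(1−δ) + 3δ^4/(1−δ); cooperation value: 8/(1−δ).
IC: 8 ≥ 17(1−δ^4) + 3δ^4 = 17 − 14δ^4.
So δ^4 ≥ 9/14, giving δ ≥ (9/14)^(1/4) ≈ 0.895.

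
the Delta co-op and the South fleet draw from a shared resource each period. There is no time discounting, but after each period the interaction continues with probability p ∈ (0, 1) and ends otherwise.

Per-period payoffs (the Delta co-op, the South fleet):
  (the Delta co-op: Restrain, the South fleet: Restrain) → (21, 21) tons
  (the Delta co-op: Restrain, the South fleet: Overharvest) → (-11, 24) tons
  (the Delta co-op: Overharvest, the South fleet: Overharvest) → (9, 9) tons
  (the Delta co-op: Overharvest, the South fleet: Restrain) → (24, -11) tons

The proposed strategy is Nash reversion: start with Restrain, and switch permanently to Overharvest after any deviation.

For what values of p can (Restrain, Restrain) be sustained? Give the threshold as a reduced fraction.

Expected cooperation value is 21 + p·21 + p²·21 + … = 21/(1−p); deviation gives 24 + p·9/(1−p).
21 ≥ 24(1−p) + 9p ⇒ 15p ≥ 3 ⇒ p ≥ 3/15 = 1/5.

1/5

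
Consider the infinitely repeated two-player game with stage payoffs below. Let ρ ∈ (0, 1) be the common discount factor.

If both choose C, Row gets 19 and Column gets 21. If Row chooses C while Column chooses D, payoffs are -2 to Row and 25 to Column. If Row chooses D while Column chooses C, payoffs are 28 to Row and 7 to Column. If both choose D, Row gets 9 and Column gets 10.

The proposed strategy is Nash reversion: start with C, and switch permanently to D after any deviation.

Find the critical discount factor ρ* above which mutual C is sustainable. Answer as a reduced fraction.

9/19

Row's threshold: (28−19)/(28−9) = 9/19.
Column's threshold: (25−21)/(25−10) = 4/15.
9/19 > 4/15, so Row binds and ρ* = 9/19.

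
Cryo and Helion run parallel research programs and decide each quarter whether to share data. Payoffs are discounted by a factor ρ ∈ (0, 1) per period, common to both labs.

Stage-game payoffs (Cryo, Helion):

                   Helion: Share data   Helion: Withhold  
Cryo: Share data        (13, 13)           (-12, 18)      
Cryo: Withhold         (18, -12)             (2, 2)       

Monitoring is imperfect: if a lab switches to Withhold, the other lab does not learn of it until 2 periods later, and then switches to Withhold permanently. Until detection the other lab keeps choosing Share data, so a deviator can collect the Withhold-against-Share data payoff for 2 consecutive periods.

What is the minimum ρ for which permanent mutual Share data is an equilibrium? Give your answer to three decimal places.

Deviating for the 2 undetected periods gains 18−13 = 5 per period over cooperation, then loses 13−2 = 11 per period forever once punishment starts.
Gain: 5(1 + ρ + … + ρ^1); loss: 11·ρ^2/(1−ρ).
No profitable deviation ⇔ 5(1−ρ^2) ≤ 11·ρ^2, i.e. ρ^2 ≥ 5/(5+11) = 5/16.
Hence ρ ≥ (5/16)^(1/2) ≈ 0.559.

0.559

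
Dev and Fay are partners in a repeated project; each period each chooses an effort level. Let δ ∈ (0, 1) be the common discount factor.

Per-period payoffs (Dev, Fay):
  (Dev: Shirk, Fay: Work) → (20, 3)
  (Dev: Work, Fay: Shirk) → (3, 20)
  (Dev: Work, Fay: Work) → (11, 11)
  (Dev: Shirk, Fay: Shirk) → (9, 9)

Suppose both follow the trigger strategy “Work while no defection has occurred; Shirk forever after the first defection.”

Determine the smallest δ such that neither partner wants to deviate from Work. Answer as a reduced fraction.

Cooperation forever yields 11 each period: 11/(1−δ).
Deviating yields 20 once, then 9 forever: 20 + 9δ/(1−δ).
No profitable deviation requires 11/(1−δ) ≥ 20 + 9δ/(1−δ).
Multiplying by (1−δ): 11 ≥ 20(1−δ) + 9δ = 20 − 11δ.
So 11δ ≥ 9, i.e. δ ≥ 9/11.

9/11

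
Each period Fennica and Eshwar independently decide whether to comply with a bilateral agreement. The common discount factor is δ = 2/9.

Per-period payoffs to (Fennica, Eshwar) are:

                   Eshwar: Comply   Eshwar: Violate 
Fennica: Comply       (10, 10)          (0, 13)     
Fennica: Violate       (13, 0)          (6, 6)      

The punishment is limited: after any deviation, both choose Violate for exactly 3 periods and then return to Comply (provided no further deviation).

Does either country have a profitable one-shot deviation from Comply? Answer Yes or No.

Yes

Comparing payoff streams over the 4 periods until play realigns: cooperate → 10(1+δ+…+δ^3); deviate → 13 + 6(δ+…+δ^3).
Cooperation is sustained iff (10−6)(δ+…+δ^3) ≥ 13−10.
δ+…+δ^3 = 2/9·(1−(2/9)^3)/(1−2/9) = 0.2826, and (13−10)/(10−6) = 0.7500.
0.2826 < 0.7500, so cooperation is not sustainable.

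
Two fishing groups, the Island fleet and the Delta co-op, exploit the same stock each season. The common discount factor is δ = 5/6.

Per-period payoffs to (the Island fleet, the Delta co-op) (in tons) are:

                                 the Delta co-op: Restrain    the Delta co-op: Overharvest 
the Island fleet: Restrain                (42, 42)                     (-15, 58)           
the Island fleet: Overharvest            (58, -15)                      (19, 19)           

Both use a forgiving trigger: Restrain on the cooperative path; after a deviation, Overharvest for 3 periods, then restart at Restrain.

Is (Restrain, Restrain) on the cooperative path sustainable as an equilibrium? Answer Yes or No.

Yes

A one-shot deviation gives 58 now, then 19 for 3 periods, then back to 42.
Gain from deviating: (58−42) today; loss: (42−19) in each of the next 3 periods.
No-deviation condition: (42−19)(δ+…+δ^3) ≥ 58−42, i.e. δ+…+δ^3 ≥ 16/23.
At δ = 5/6: δ+…+δ^3 = 2.1065 ≥ 0.6957.
So cooperation is sustainable.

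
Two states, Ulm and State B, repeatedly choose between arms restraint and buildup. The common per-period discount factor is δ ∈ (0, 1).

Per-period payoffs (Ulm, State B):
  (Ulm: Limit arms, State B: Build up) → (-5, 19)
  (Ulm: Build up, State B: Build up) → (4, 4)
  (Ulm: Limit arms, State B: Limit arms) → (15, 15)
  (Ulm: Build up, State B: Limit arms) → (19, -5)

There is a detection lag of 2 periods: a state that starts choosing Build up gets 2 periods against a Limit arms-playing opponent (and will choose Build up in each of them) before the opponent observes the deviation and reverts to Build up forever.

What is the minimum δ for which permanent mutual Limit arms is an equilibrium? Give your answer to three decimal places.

A deviator earns 19 for 2 periods, then 4 forever; cooperating earns 15 forever. Multiplying the IC by (1−δ):
15 ≥ 19(1−δ^2) + 4δ^2, so 15·δ^2 ≥ 4 and δ^2 ≥ 4/15.
δ ≥ (4/15)^(1/2) ≈ 0.516.

0.516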